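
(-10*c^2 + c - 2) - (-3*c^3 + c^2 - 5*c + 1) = 3*c^3 - 11*c^2 + 6*c - 3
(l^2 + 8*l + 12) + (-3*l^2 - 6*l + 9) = -2*l^2 + 2*l + 21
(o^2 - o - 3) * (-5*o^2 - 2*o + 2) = -5*o^4 + 3*o^3 + 19*o^2 + 4*o - 6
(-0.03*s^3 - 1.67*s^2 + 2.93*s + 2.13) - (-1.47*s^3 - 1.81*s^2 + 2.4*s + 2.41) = 1.44*s^3 + 0.14*s^2 + 0.53*s - 0.28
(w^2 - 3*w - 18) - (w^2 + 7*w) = -10*w - 18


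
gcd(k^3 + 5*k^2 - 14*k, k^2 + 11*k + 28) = k + 7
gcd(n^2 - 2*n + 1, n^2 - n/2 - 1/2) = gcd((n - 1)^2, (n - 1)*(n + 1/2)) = n - 1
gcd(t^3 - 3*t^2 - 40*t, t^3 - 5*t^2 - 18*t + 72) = 1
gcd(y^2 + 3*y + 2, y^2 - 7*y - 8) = y + 1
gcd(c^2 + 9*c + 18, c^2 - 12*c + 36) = 1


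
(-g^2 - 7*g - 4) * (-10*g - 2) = 10*g^3 + 72*g^2 + 54*g + 8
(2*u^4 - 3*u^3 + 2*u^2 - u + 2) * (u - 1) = 2*u^5 - 5*u^4 + 5*u^3 - 3*u^2 + 3*u - 2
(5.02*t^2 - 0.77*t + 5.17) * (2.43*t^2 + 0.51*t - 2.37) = 12.1986*t^4 + 0.6891*t^3 + 0.273000000000001*t^2 + 4.4616*t - 12.2529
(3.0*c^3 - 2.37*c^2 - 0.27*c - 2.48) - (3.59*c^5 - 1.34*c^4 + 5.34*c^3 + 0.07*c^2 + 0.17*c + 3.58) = -3.59*c^5 + 1.34*c^4 - 2.34*c^3 - 2.44*c^2 - 0.44*c - 6.06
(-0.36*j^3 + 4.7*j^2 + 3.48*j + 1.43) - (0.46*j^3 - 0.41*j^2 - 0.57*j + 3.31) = -0.82*j^3 + 5.11*j^2 + 4.05*j - 1.88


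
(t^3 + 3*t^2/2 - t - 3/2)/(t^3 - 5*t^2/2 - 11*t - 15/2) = (t - 1)/(t - 5)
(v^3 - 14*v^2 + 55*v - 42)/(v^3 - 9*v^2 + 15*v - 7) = (v - 6)/(v - 1)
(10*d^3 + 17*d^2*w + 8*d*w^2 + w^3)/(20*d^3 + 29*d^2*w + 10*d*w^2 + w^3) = (2*d + w)/(4*d + w)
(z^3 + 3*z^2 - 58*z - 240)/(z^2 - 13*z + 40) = (z^2 + 11*z + 30)/(z - 5)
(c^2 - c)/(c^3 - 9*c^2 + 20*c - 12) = c/(c^2 - 8*c + 12)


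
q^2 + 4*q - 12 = (q - 2)*(q + 6)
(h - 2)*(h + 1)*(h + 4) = h^3 + 3*h^2 - 6*h - 8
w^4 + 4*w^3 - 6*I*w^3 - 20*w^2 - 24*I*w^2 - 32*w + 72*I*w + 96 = (w - 2)*(w + 6)*(w - 4*I)*(w - 2*I)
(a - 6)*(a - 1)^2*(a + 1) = a^4 - 7*a^3 + 5*a^2 + 7*a - 6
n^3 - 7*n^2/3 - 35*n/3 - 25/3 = (n - 5)*(n + 1)*(n + 5/3)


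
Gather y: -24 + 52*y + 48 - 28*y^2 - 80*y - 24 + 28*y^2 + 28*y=0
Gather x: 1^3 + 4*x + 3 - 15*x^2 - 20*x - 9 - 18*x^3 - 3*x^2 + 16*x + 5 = -18*x^3 - 18*x^2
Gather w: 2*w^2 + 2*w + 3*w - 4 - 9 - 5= 2*w^2 + 5*w - 18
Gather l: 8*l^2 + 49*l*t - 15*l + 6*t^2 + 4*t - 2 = 8*l^2 + l*(49*t - 15) + 6*t^2 + 4*t - 2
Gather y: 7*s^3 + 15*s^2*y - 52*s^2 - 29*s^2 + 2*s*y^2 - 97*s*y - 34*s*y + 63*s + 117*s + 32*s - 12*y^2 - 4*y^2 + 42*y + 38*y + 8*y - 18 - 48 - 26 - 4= 7*s^3 - 81*s^2 + 212*s + y^2*(2*s - 16) + y*(15*s^2 - 131*s + 88) - 96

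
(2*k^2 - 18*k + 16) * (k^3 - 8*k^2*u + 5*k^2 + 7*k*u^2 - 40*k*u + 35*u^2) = 2*k^5 - 16*k^4*u - 8*k^4 + 14*k^3*u^2 + 64*k^3*u - 74*k^3 - 56*k^2*u^2 + 592*k^2*u + 80*k^2 - 518*k*u^2 - 640*k*u + 560*u^2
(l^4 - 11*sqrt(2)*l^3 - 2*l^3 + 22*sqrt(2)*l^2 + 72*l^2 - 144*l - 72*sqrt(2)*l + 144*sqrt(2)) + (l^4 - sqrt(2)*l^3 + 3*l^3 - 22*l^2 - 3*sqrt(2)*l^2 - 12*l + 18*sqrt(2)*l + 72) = 2*l^4 - 12*sqrt(2)*l^3 + l^3 + 19*sqrt(2)*l^2 + 50*l^2 - 156*l - 54*sqrt(2)*l + 72 + 144*sqrt(2)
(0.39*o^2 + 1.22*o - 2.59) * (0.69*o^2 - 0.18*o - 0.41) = 0.2691*o^4 + 0.7716*o^3 - 2.1666*o^2 - 0.034*o + 1.0619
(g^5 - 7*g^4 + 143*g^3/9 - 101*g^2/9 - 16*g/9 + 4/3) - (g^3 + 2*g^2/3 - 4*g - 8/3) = g^5 - 7*g^4 + 134*g^3/9 - 107*g^2/9 + 20*g/9 + 4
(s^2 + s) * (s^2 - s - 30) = s^4 - 31*s^2 - 30*s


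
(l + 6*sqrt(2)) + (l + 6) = 2*l + 6 + 6*sqrt(2)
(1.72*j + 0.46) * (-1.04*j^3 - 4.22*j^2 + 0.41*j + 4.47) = -1.7888*j^4 - 7.7368*j^3 - 1.236*j^2 + 7.877*j + 2.0562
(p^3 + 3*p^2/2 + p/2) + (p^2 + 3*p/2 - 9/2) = p^3 + 5*p^2/2 + 2*p - 9/2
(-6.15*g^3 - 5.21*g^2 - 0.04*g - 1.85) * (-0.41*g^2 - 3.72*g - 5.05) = 2.5215*g^5 + 25.0141*g^4 + 50.4551*g^3 + 27.2178*g^2 + 7.084*g + 9.3425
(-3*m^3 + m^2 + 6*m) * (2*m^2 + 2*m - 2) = -6*m^5 - 4*m^4 + 20*m^3 + 10*m^2 - 12*m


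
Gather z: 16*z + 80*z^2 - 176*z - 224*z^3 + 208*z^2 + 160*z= -224*z^3 + 288*z^2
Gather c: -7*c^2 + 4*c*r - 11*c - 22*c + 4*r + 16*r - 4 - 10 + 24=-7*c^2 + c*(4*r - 33) + 20*r + 10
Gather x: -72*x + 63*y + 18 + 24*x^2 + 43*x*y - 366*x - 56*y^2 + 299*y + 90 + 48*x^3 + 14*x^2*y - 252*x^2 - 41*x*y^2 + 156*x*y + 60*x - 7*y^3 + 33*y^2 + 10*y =48*x^3 + x^2*(14*y - 228) + x*(-41*y^2 + 199*y - 378) - 7*y^3 - 23*y^2 + 372*y + 108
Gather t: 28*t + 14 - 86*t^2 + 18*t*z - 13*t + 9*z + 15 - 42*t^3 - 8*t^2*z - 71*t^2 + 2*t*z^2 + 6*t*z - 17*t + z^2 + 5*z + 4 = -42*t^3 + t^2*(-8*z - 157) + t*(2*z^2 + 24*z - 2) + z^2 + 14*z + 33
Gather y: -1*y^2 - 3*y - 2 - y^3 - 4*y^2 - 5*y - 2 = -y^3 - 5*y^2 - 8*y - 4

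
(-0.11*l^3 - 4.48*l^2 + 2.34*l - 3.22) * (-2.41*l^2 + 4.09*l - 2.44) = 0.2651*l^5 + 10.3469*l^4 - 23.6942*l^3 + 28.262*l^2 - 18.8794*l + 7.8568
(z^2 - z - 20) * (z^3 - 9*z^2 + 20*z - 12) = z^5 - 10*z^4 + 9*z^3 + 148*z^2 - 388*z + 240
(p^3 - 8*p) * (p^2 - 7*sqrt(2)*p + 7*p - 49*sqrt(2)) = p^5 - 7*sqrt(2)*p^4 + 7*p^4 - 49*sqrt(2)*p^3 - 8*p^3 - 56*p^2 + 56*sqrt(2)*p^2 + 392*sqrt(2)*p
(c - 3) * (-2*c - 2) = -2*c^2 + 4*c + 6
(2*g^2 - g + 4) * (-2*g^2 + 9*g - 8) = -4*g^4 + 20*g^3 - 33*g^2 + 44*g - 32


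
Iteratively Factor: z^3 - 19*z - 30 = (z + 3)*(z^2 - 3*z - 10) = (z - 5)*(z + 3)*(z + 2)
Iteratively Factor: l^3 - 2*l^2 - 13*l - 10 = (l - 5)*(l^2 + 3*l + 2) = (l - 5)*(l + 1)*(l + 2)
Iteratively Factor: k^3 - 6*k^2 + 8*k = (k - 4)*(k^2 - 2*k) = (k - 4)*(k - 2)*(k)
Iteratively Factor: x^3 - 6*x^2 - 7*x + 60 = (x + 3)*(x^2 - 9*x + 20) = (x - 4)*(x + 3)*(x - 5)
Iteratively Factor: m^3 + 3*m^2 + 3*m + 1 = (m + 1)*(m^2 + 2*m + 1) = (m + 1)^2*(m + 1)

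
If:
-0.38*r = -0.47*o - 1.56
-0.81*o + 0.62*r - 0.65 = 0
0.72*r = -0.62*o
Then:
No Solution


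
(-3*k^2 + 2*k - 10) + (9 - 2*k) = -3*k^2 - 1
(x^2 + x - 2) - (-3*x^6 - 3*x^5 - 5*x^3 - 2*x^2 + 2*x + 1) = 3*x^6 + 3*x^5 + 5*x^3 + 3*x^2 - x - 3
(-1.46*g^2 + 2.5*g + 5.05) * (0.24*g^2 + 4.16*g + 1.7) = -0.3504*g^4 - 5.4736*g^3 + 9.13*g^2 + 25.258*g + 8.585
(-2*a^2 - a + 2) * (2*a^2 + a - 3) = -4*a^4 - 4*a^3 + 9*a^2 + 5*a - 6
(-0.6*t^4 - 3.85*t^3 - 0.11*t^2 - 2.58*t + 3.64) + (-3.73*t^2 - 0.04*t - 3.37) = -0.6*t^4 - 3.85*t^3 - 3.84*t^2 - 2.62*t + 0.27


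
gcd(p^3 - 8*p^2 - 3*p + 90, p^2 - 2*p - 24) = p - 6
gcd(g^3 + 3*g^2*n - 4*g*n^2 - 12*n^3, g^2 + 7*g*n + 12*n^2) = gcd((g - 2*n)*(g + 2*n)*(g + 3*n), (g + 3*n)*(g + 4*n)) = g + 3*n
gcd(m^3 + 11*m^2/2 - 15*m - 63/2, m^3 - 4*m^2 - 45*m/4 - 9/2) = m + 3/2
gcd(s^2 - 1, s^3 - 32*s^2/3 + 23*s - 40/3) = s - 1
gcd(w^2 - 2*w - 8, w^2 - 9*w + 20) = w - 4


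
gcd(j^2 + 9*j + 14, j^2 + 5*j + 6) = j + 2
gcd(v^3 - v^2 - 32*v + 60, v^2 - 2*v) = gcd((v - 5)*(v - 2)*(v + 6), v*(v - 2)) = v - 2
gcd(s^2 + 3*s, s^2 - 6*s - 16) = 1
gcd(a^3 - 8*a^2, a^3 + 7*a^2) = a^2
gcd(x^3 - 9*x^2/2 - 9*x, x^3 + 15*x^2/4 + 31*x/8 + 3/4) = x + 3/2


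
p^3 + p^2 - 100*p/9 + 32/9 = (p - 8/3)*(p - 1/3)*(p + 4)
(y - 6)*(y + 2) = y^2 - 4*y - 12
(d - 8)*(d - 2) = d^2 - 10*d + 16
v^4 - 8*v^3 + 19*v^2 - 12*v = v*(v - 4)*(v - 3)*(v - 1)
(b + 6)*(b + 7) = b^2 + 13*b + 42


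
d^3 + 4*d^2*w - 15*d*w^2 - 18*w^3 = (d - 3*w)*(d + w)*(d + 6*w)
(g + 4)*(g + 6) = g^2 + 10*g + 24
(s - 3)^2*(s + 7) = s^3 + s^2 - 33*s + 63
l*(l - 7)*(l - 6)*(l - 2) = l^4 - 15*l^3 + 68*l^2 - 84*l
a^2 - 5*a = a*(a - 5)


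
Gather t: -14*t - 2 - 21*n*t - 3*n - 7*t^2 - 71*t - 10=-3*n - 7*t^2 + t*(-21*n - 85) - 12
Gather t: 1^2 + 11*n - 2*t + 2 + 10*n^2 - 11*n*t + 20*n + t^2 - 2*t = 10*n^2 + 31*n + t^2 + t*(-11*n - 4) + 3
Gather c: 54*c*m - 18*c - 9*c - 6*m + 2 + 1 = c*(54*m - 27) - 6*m + 3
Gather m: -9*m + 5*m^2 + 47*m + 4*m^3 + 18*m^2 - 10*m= 4*m^3 + 23*m^2 + 28*m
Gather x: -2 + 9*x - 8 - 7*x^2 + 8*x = -7*x^2 + 17*x - 10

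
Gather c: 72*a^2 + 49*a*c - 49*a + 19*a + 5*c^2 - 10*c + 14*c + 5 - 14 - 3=72*a^2 - 30*a + 5*c^2 + c*(49*a + 4) - 12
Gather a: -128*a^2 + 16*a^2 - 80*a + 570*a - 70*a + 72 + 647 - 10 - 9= -112*a^2 + 420*a + 700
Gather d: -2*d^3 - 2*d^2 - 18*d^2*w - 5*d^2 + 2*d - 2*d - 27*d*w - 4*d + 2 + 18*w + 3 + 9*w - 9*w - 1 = -2*d^3 + d^2*(-18*w - 7) + d*(-27*w - 4) + 18*w + 4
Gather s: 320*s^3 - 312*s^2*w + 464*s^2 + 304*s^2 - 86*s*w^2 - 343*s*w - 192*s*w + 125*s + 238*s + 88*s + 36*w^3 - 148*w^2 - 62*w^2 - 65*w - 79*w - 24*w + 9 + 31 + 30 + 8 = 320*s^3 + s^2*(768 - 312*w) + s*(-86*w^2 - 535*w + 451) + 36*w^3 - 210*w^2 - 168*w + 78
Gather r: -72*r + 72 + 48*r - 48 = 24 - 24*r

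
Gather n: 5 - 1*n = 5 - n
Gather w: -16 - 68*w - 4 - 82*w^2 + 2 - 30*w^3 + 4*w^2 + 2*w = -30*w^3 - 78*w^2 - 66*w - 18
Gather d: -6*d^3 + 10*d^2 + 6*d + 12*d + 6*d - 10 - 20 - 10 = -6*d^3 + 10*d^2 + 24*d - 40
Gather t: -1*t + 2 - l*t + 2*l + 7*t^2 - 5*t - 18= 2*l + 7*t^2 + t*(-l - 6) - 16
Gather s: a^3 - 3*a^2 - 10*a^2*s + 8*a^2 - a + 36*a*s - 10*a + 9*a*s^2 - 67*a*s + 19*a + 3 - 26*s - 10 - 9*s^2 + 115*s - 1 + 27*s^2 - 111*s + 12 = a^3 + 5*a^2 + 8*a + s^2*(9*a + 18) + s*(-10*a^2 - 31*a - 22) + 4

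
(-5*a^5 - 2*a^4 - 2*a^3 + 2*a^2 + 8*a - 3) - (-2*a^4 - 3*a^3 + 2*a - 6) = -5*a^5 + a^3 + 2*a^2 + 6*a + 3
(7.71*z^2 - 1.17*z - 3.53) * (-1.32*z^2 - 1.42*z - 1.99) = -10.1772*z^4 - 9.4038*z^3 - 9.0219*z^2 + 7.3409*z + 7.0247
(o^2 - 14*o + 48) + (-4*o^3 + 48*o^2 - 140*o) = -4*o^3 + 49*o^2 - 154*o + 48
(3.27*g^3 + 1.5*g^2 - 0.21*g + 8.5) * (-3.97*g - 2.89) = -12.9819*g^4 - 15.4053*g^3 - 3.5013*g^2 - 33.1381*g - 24.565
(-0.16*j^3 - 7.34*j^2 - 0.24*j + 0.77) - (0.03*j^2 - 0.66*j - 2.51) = -0.16*j^3 - 7.37*j^2 + 0.42*j + 3.28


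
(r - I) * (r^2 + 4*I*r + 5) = r^3 + 3*I*r^2 + 9*r - 5*I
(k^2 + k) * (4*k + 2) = 4*k^3 + 6*k^2 + 2*k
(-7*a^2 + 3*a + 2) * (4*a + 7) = -28*a^3 - 37*a^2 + 29*a + 14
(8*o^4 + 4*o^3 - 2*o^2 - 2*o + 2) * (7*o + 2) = 56*o^5 + 44*o^4 - 6*o^3 - 18*o^2 + 10*o + 4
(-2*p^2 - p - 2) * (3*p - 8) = -6*p^3 + 13*p^2 + 2*p + 16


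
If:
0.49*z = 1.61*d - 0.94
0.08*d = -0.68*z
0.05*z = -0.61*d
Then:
No Solution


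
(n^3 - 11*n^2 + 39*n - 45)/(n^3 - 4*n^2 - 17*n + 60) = (n - 3)/(n + 4)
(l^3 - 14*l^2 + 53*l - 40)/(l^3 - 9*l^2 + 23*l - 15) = (l - 8)/(l - 3)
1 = 1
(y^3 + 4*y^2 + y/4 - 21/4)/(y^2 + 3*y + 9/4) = (2*y^2 + 5*y - 7)/(2*y + 3)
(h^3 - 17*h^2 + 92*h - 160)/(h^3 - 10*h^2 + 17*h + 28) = (h^2 - 13*h + 40)/(h^2 - 6*h - 7)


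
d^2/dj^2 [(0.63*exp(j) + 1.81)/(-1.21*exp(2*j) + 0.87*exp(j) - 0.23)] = (-0.922383*exp(4*j) - 11.263285*exp(3*j) + 6.768135*exp(2*j) + 0.51884*exp(j) - 0.395508)*exp(j)/(1.771561*exp(6*j) - 3.821301*exp(5*j) + 3.757776*exp(4*j) - 2.111229*exp(3*j) + 0.714288*exp(2*j) - 0.138069*exp(j) + 0.012167)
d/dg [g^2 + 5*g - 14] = 2*g + 5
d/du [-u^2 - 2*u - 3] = -2*u - 2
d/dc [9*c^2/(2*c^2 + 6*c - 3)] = 54*c*(c - 1)/(4*c^4 + 24*c^3 + 24*c^2 - 36*c + 9)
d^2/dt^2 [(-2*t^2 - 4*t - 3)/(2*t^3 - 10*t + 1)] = 4*(-4*t^6 - 24*t^5 - 96*t^4 - 26*t^3 + 114*t^2 + 9*t - 171)/(8*t^9 - 120*t^7 + 12*t^6 + 600*t^5 - 120*t^4 - 994*t^3 + 300*t^2 - 30*t + 1)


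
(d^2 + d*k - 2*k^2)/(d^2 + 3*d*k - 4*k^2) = (d + 2*k)/(d + 4*k)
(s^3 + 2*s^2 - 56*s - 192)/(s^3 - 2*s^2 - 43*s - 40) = (s^2 + 10*s + 24)/(s^2 + 6*s + 5)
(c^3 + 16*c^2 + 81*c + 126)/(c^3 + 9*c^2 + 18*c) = (c + 7)/c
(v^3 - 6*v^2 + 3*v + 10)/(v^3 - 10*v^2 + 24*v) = (v^3 - 6*v^2 + 3*v + 10)/(v*(v^2 - 10*v + 24))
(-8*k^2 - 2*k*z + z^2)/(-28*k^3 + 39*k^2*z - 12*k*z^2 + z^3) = (2*k + z)/(7*k^2 - 8*k*z + z^2)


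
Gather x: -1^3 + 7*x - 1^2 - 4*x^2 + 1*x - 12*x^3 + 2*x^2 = -12*x^3 - 2*x^2 + 8*x - 2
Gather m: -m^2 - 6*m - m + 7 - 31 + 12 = -m^2 - 7*m - 12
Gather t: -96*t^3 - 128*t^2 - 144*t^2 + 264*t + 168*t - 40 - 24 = -96*t^3 - 272*t^2 + 432*t - 64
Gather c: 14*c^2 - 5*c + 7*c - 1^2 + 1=14*c^2 + 2*c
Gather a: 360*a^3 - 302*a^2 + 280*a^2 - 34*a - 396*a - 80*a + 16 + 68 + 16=360*a^3 - 22*a^2 - 510*a + 100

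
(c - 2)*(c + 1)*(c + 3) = c^3 + 2*c^2 - 5*c - 6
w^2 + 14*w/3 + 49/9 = (w + 7/3)^2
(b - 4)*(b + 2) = b^2 - 2*b - 8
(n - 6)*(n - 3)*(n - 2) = n^3 - 11*n^2 + 36*n - 36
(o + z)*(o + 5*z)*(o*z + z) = o^3*z + 6*o^2*z^2 + o^2*z + 5*o*z^3 + 6*o*z^2 + 5*z^3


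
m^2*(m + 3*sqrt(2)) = m^3 + 3*sqrt(2)*m^2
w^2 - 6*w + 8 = (w - 4)*(w - 2)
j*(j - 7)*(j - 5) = j^3 - 12*j^2 + 35*j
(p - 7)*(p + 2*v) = p^2 + 2*p*v - 7*p - 14*v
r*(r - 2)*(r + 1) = r^3 - r^2 - 2*r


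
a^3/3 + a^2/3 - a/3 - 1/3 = (a/3 + 1/3)*(a - 1)*(a + 1)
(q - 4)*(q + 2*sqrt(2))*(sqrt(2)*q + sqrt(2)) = sqrt(2)*q^3 - 3*sqrt(2)*q^2 + 4*q^2 - 12*q - 4*sqrt(2)*q - 16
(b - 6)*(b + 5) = b^2 - b - 30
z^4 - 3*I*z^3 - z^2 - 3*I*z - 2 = (z - 2*I)*(z - I)^2*(z + I)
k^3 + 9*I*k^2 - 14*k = k*(k + 2*I)*(k + 7*I)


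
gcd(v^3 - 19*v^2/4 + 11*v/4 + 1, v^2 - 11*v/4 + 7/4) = v - 1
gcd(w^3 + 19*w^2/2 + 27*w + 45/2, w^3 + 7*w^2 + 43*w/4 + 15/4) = w^2 + 13*w/2 + 15/2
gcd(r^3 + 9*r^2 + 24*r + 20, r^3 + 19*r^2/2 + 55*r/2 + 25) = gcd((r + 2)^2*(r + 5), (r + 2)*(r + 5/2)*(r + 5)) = r^2 + 7*r + 10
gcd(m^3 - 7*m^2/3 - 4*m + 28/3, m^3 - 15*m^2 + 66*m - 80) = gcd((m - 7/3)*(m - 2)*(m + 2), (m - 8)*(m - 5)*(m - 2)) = m - 2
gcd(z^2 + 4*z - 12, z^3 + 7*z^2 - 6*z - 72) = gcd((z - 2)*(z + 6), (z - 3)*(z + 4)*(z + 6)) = z + 6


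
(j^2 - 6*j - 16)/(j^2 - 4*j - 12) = (j - 8)/(j - 6)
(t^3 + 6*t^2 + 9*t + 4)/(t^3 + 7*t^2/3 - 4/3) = 3*(t^2 + 5*t + 4)/(3*t^2 + 4*t - 4)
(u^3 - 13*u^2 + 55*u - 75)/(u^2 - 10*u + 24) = (u^3 - 13*u^2 + 55*u - 75)/(u^2 - 10*u + 24)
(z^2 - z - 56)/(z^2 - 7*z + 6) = (z^2 - z - 56)/(z^2 - 7*z + 6)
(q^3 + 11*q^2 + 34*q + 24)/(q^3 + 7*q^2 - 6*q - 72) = (q + 1)/(q - 3)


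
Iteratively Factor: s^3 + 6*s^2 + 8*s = (s)*(s^2 + 6*s + 8) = s*(s + 2)*(s + 4)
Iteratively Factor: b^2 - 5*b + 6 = (b - 3)*(b - 2)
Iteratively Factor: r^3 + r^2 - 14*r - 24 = (r + 2)*(r^2 - r - 12) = (r + 2)*(r + 3)*(r - 4)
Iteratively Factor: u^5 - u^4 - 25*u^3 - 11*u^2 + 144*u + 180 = (u - 3)*(u^4 + 2*u^3 - 19*u^2 - 68*u - 60) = (u - 5)*(u - 3)*(u^3 + 7*u^2 + 16*u + 12) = (u - 5)*(u - 3)*(u + 3)*(u^2 + 4*u + 4) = (u - 5)*(u - 3)*(u + 2)*(u + 3)*(u + 2)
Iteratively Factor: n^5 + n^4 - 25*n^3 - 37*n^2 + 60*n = (n + 4)*(n^4 - 3*n^3 - 13*n^2 + 15*n) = (n - 5)*(n + 4)*(n^3 + 2*n^2 - 3*n) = (n - 5)*(n + 3)*(n + 4)*(n^2 - n) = (n - 5)*(n - 1)*(n + 3)*(n + 4)*(n)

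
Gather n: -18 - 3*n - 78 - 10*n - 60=-13*n - 156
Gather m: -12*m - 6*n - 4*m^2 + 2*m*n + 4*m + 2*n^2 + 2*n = -4*m^2 + m*(2*n - 8) + 2*n^2 - 4*n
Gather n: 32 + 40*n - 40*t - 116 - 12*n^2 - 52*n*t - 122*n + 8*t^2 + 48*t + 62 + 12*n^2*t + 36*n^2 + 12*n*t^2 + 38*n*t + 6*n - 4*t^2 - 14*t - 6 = n^2*(12*t + 24) + n*(12*t^2 - 14*t - 76) + 4*t^2 - 6*t - 28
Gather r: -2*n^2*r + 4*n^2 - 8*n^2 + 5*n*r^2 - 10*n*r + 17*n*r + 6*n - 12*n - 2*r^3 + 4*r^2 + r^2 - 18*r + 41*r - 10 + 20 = -4*n^2 - 6*n - 2*r^3 + r^2*(5*n + 5) + r*(-2*n^2 + 7*n + 23) + 10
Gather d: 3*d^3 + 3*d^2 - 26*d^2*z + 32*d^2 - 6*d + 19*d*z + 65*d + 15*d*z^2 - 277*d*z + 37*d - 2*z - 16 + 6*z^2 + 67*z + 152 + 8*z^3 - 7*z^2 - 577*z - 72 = 3*d^3 + d^2*(35 - 26*z) + d*(15*z^2 - 258*z + 96) + 8*z^3 - z^2 - 512*z + 64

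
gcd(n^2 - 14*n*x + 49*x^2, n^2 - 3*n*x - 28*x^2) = -n + 7*x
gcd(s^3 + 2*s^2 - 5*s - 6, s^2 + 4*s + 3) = s^2 + 4*s + 3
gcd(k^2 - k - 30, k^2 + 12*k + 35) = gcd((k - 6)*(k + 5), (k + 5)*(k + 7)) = k + 5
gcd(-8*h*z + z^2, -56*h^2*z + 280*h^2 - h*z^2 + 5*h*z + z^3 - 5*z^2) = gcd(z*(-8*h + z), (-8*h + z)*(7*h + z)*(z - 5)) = -8*h + z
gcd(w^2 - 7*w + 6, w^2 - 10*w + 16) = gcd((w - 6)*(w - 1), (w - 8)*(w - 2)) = 1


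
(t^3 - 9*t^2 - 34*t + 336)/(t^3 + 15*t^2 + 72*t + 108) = (t^2 - 15*t + 56)/(t^2 + 9*t + 18)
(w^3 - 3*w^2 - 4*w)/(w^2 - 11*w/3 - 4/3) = 3*w*(w + 1)/(3*w + 1)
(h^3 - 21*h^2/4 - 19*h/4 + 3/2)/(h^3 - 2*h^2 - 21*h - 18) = (h - 1/4)/(h + 3)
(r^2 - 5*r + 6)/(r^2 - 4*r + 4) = (r - 3)/(r - 2)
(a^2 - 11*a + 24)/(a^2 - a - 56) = (a - 3)/(a + 7)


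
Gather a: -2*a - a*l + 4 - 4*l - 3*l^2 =a*(-l - 2) - 3*l^2 - 4*l + 4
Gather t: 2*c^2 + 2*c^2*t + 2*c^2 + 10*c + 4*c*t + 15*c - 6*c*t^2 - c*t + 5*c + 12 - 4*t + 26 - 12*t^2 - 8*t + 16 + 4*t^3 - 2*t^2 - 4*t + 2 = 4*c^2 + 30*c + 4*t^3 + t^2*(-6*c - 14) + t*(2*c^2 + 3*c - 16) + 56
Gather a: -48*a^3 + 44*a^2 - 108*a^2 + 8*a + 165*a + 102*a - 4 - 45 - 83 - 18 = -48*a^3 - 64*a^2 + 275*a - 150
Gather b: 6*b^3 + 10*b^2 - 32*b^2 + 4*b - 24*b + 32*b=6*b^3 - 22*b^2 + 12*b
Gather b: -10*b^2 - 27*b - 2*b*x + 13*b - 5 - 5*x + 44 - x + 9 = -10*b^2 + b*(-2*x - 14) - 6*x + 48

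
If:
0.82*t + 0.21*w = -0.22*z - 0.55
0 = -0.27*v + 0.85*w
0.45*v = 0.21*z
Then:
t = -0.306255380200861*z - 0.670731707317073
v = 0.466666666666667*z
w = 0.148235294117647*z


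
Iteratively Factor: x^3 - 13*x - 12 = (x - 4)*(x^2 + 4*x + 3) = (x - 4)*(x + 1)*(x + 3)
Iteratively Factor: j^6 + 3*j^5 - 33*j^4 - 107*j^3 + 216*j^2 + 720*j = (j)*(j^5 + 3*j^4 - 33*j^3 - 107*j^2 + 216*j + 720) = j*(j + 4)*(j^4 - j^3 - 29*j^2 + 9*j + 180) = j*(j - 3)*(j + 4)*(j^3 + 2*j^2 - 23*j - 60) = j*(j - 5)*(j - 3)*(j + 4)*(j^2 + 7*j + 12) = j*(j - 5)*(j - 3)*(j + 4)^2*(j + 3)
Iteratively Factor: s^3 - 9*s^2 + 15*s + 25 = (s + 1)*(s^2 - 10*s + 25) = (s - 5)*(s + 1)*(s - 5)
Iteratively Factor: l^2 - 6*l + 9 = (l - 3)*(l - 3)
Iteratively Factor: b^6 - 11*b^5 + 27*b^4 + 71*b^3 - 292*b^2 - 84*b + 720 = (b - 4)*(b^5 - 7*b^4 - b^3 + 67*b^2 - 24*b - 180) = (b - 4)*(b + 2)*(b^4 - 9*b^3 + 17*b^2 + 33*b - 90) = (b - 4)*(b - 3)*(b + 2)*(b^3 - 6*b^2 - b + 30) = (b - 4)*(b - 3)*(b + 2)^2*(b^2 - 8*b + 15) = (b - 5)*(b - 4)*(b - 3)*(b + 2)^2*(b - 3)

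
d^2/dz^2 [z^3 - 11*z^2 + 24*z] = 6*z - 22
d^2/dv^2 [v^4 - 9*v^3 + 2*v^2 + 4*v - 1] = 12*v^2 - 54*v + 4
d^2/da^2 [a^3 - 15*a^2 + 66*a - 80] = 6*a - 30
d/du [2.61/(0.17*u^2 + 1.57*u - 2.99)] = (-0.8874*u - 4.0977)/(0.17*u^2 + 1.57*u - 2.99)^2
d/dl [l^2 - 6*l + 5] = 2*l - 6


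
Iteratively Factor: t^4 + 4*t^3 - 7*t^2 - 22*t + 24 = (t + 3)*(t^3 + t^2 - 10*t + 8) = (t - 2)*(t + 3)*(t^2 + 3*t - 4) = (t - 2)*(t + 3)*(t + 4)*(t - 1)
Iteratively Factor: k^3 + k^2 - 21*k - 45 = (k - 5)*(k^2 + 6*k + 9) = (k - 5)*(k + 3)*(k + 3)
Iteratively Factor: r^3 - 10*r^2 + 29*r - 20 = (r - 5)*(r^2 - 5*r + 4) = (r - 5)*(r - 1)*(r - 4)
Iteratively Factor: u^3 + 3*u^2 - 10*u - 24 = (u + 4)*(u^2 - u - 6) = (u - 3)*(u + 4)*(u + 2)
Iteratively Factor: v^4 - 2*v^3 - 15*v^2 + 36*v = (v)*(v^3 - 2*v^2 - 15*v + 36) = v*(v - 3)*(v^2 + v - 12) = v*(v - 3)*(v + 4)*(v - 3)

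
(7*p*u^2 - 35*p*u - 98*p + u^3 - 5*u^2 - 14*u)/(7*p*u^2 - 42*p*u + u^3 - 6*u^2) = (u^2 - 5*u - 14)/(u*(u - 6))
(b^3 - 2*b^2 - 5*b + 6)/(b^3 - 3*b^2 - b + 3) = (b + 2)/(b + 1)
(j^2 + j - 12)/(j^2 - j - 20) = (j - 3)/(j - 5)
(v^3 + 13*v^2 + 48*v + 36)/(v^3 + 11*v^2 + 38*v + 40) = (v^3 + 13*v^2 + 48*v + 36)/(v^3 + 11*v^2 + 38*v + 40)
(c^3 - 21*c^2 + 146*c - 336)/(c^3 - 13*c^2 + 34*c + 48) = (c - 7)/(c + 1)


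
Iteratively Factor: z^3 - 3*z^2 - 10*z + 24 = (z - 2)*(z^2 - z - 12) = (z - 2)*(z + 3)*(z - 4)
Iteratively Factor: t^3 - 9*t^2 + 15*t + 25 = (t - 5)*(t^2 - 4*t - 5) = (t - 5)^2*(t + 1)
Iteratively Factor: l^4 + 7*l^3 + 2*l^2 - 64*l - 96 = (l - 3)*(l^3 + 10*l^2 + 32*l + 32) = (l - 3)*(l + 4)*(l^2 + 6*l + 8) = (l - 3)*(l + 4)^2*(l + 2)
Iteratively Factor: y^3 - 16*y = (y + 4)*(y^2 - 4*y) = (y - 4)*(y + 4)*(y)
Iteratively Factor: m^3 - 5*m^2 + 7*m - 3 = (m - 1)*(m^2 - 4*m + 3) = (m - 1)^2*(m - 3)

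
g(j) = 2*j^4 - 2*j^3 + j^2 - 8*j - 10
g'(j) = 8*j^3 - 6*j^2 + 2*j - 8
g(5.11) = 1072.05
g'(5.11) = 913.01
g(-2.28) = 91.19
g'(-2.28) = -138.57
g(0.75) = -15.65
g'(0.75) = -6.50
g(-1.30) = 12.20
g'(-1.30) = -38.32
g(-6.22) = 3553.32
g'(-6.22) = -2177.71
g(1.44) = -16.82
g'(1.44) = 6.33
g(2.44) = 18.27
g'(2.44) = 77.37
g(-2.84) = 196.71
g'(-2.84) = -245.32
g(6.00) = 2138.00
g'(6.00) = 1516.00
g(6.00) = 2138.00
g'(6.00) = 1516.00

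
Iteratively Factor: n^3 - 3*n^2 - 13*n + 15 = (n - 5)*(n^2 + 2*n - 3) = (n - 5)*(n - 1)*(n + 3)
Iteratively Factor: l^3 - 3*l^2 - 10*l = (l)*(l^2 - 3*l - 10) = l*(l + 2)*(l - 5)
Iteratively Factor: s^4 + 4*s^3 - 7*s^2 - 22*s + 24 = (s - 2)*(s^3 + 6*s^2 + 5*s - 12) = (s - 2)*(s - 1)*(s^2 + 7*s + 12) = (s - 2)*(s - 1)*(s + 4)*(s + 3)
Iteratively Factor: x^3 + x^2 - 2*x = (x + 2)*(x^2 - x) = x*(x + 2)*(x - 1)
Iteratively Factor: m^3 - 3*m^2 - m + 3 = (m - 1)*(m^2 - 2*m - 3) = (m - 1)*(m + 1)*(m - 3)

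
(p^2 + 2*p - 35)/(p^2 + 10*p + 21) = (p - 5)/(p + 3)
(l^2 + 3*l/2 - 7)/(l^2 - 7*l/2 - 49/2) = (l - 2)/(l - 7)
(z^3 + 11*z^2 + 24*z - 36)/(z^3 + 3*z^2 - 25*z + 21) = (z^2 + 12*z + 36)/(z^2 + 4*z - 21)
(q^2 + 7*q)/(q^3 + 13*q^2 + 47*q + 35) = q/(q^2 + 6*q + 5)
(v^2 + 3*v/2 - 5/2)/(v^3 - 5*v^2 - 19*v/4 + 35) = 2*(v - 1)/(2*v^2 - 15*v + 28)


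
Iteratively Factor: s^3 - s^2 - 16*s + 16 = (s - 4)*(s^2 + 3*s - 4) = (s - 4)*(s - 1)*(s + 4)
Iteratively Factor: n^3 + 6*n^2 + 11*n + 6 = (n + 2)*(n^2 + 4*n + 3) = (n + 1)*(n + 2)*(n + 3)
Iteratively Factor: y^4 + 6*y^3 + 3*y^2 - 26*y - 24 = (y + 3)*(y^3 + 3*y^2 - 6*y - 8) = (y + 3)*(y + 4)*(y^2 - y - 2) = (y + 1)*(y + 3)*(y + 4)*(y - 2)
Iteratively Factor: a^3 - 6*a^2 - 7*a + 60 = (a - 4)*(a^2 - 2*a - 15) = (a - 5)*(a - 4)*(a + 3)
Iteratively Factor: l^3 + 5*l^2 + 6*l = (l)*(l^2 + 5*l + 6) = l*(l + 2)*(l + 3)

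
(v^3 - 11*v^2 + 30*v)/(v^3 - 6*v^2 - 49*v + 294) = v*(v - 5)/(v^2 - 49)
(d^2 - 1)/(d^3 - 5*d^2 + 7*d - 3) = (d + 1)/(d^2 - 4*d + 3)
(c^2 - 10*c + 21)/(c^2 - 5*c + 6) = (c - 7)/(c - 2)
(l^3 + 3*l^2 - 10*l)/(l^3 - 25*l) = (l - 2)/(l - 5)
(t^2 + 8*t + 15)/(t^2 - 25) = (t + 3)/(t - 5)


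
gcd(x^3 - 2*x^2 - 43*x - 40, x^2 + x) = x + 1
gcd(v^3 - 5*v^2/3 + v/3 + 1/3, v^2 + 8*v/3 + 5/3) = 1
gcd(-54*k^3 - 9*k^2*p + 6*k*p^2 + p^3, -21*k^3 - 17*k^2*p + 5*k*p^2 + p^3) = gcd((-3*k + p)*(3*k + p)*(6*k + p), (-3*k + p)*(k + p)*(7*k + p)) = -3*k + p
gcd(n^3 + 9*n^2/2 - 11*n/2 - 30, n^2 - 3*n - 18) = n + 3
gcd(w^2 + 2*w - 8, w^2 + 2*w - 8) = w^2 + 2*w - 8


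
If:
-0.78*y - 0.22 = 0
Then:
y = -0.28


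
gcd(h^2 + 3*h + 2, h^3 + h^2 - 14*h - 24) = h + 2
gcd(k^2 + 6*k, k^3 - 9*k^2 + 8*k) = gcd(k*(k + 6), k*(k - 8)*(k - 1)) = k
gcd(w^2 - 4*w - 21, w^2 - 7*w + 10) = 1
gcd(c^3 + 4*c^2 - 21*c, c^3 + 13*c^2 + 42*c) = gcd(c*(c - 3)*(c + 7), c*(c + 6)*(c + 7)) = c^2 + 7*c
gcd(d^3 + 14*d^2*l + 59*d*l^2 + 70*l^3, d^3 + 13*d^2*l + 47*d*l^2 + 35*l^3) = d^2 + 12*d*l + 35*l^2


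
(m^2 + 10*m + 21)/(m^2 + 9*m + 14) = (m + 3)/(m + 2)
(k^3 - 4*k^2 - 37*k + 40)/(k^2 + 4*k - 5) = k - 8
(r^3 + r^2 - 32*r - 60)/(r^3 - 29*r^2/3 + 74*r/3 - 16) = 3*(r^2 + 7*r + 10)/(3*r^2 - 11*r + 8)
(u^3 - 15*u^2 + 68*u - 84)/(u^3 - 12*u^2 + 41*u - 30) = (u^2 - 9*u + 14)/(u^2 - 6*u + 5)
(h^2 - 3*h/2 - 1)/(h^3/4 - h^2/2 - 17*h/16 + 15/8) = 8*(2*h^2 - 3*h - 2)/(4*h^3 - 8*h^2 - 17*h + 30)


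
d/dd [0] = 0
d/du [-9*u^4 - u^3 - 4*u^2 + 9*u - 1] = -36*u^3 - 3*u^2 - 8*u + 9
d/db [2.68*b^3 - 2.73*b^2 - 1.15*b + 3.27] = 8.04*b^2 - 5.46*b - 1.15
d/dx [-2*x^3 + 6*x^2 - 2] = 6*x*(2 - x)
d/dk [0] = 0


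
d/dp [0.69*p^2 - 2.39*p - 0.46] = 1.38*p - 2.39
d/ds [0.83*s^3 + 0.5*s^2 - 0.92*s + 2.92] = 2.49*s^2 + 1.0*s - 0.92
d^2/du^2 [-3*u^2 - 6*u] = -6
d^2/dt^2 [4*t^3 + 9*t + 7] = 24*t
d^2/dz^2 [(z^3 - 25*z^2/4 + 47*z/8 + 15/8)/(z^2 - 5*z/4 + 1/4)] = 20*(-4*z^3 + 60*z^2 - 72*z + 25)/(64*z^6 - 240*z^5 + 348*z^4 - 245*z^3 + 87*z^2 - 15*z + 1)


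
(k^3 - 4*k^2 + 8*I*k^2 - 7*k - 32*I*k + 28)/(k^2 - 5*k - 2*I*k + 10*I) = (k^3 + 4*k^2*(-1 + 2*I) - k*(7 + 32*I) + 28)/(k^2 - k*(5 + 2*I) + 10*I)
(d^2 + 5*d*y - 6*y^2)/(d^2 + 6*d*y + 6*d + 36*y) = (d - y)/(d + 6)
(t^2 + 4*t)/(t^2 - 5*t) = (t + 4)/(t - 5)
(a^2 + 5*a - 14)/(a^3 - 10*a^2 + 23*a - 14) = (a + 7)/(a^2 - 8*a + 7)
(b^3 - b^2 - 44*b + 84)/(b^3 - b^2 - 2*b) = (b^2 + b - 42)/(b*(b + 1))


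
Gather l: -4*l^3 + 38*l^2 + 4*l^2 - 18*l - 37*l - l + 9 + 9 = -4*l^3 + 42*l^2 - 56*l + 18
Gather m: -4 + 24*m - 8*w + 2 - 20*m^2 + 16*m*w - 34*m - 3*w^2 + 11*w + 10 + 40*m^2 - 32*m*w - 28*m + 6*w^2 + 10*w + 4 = 20*m^2 + m*(-16*w - 38) + 3*w^2 + 13*w + 12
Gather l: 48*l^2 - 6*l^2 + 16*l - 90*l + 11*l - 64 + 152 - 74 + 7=42*l^2 - 63*l + 21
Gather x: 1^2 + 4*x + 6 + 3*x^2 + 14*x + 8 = 3*x^2 + 18*x + 15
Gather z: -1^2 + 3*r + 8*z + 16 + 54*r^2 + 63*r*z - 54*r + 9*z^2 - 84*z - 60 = 54*r^2 - 51*r + 9*z^2 + z*(63*r - 76) - 45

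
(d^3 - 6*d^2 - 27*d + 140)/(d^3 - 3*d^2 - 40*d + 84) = (d^2 + d - 20)/(d^2 + 4*d - 12)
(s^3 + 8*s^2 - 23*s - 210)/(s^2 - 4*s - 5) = (s^2 + 13*s + 42)/(s + 1)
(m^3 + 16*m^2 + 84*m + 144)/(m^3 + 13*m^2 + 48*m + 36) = (m + 4)/(m + 1)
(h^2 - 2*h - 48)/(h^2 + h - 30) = (h - 8)/(h - 5)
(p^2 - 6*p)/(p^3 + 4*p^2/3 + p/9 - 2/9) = 9*p*(p - 6)/(9*p^3 + 12*p^2 + p - 2)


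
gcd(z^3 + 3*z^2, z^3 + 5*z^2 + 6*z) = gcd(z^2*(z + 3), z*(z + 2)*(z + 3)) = z^2 + 3*z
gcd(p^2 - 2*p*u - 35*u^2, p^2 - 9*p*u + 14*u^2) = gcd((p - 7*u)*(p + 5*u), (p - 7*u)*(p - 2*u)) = p - 7*u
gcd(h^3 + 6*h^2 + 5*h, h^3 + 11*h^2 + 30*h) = h^2 + 5*h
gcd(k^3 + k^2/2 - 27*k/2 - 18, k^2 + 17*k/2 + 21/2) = k + 3/2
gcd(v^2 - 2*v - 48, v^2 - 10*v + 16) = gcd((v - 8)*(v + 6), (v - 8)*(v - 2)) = v - 8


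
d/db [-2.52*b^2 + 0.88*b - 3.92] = 0.88 - 5.04*b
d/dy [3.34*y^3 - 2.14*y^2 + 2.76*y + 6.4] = 10.02*y^2 - 4.28*y + 2.76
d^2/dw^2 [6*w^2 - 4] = 12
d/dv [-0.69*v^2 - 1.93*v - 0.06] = -1.38*v - 1.93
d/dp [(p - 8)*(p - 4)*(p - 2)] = 3*p^2 - 28*p + 56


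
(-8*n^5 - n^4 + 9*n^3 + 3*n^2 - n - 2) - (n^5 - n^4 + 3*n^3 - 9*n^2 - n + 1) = -9*n^5 + 6*n^3 + 12*n^2 - 3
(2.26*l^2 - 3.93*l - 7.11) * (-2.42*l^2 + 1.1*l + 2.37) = -5.4692*l^4 + 11.9966*l^3 + 18.2394*l^2 - 17.1351*l - 16.8507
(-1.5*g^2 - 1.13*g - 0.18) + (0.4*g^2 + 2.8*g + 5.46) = -1.1*g^2 + 1.67*g + 5.28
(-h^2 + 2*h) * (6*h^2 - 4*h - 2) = -6*h^4 + 16*h^3 - 6*h^2 - 4*h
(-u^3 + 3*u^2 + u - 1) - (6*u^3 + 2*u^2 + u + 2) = -7*u^3 + u^2 - 3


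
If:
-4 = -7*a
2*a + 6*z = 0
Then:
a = 4/7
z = -4/21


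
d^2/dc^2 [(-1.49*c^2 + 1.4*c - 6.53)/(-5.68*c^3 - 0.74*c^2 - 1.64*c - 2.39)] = (96.1419520000001*c^6 - 271.00416*c^5 + 2409.496896*c^4 + 176.904416*c^3 + 598.67658*c^2 - 469.471248*c + 40.025198)/(183.250432*c^9 + 71.622528*c^8 + 168.062112*c^7 + 273.08612*c^6 + 108.798864*c^5 + 143.477172*c^4 + 119.148152*c^3 + 31.965294*c^2 + 28.103532*c + 13.651919)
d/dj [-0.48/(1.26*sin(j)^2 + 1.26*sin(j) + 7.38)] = (1.2096*sin(j) + 0.6048)*cos(j)/(1.26*sin(j)^2 + 1.26*sin(j) + 7.38)^2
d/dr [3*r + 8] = 3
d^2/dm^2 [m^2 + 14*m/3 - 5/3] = 2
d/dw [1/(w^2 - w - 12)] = (1 - 2*w)/(-w^2 + w + 12)^2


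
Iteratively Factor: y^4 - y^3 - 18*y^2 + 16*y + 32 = (y - 2)*(y^3 + y^2 - 16*y - 16) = (y - 4)*(y - 2)*(y^2 + 5*y + 4) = (y - 4)*(y - 2)*(y + 4)*(y + 1)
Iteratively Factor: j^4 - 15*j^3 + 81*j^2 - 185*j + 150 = (j - 2)*(j^3 - 13*j^2 + 55*j - 75) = (j - 5)*(j - 2)*(j^2 - 8*j + 15) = (j - 5)*(j - 3)*(j - 2)*(j - 5)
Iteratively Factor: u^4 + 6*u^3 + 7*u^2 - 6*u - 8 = (u - 1)*(u^3 + 7*u^2 + 14*u + 8) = (u - 1)*(u + 4)*(u^2 + 3*u + 2) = (u - 1)*(u + 1)*(u + 4)*(u + 2)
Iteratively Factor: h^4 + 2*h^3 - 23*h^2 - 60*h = (h - 5)*(h^3 + 7*h^2 + 12*h) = (h - 5)*(h + 4)*(h^2 + 3*h) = h*(h - 5)*(h + 4)*(h + 3)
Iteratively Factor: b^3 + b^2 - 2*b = (b + 2)*(b^2 - b) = b*(b + 2)*(b - 1)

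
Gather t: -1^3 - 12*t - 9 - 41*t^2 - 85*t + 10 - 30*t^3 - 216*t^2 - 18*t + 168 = -30*t^3 - 257*t^2 - 115*t + 168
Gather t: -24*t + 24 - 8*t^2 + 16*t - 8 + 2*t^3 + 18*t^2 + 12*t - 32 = 2*t^3 + 10*t^2 + 4*t - 16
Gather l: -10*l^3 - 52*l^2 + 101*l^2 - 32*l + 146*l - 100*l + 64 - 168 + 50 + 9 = -10*l^3 + 49*l^2 + 14*l - 45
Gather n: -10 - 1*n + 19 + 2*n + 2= n + 11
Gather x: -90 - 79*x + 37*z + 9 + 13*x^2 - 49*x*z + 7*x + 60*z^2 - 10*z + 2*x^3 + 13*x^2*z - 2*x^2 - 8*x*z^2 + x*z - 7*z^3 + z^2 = 2*x^3 + x^2*(13*z + 11) + x*(-8*z^2 - 48*z - 72) - 7*z^3 + 61*z^2 + 27*z - 81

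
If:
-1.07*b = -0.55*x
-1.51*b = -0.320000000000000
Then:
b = 0.21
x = 0.41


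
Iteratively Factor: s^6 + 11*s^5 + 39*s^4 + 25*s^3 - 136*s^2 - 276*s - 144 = (s + 1)*(s^5 + 10*s^4 + 29*s^3 - 4*s^2 - 132*s - 144) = (s + 1)*(s + 2)*(s^4 + 8*s^3 + 13*s^2 - 30*s - 72) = (s - 2)*(s + 1)*(s + 2)*(s^3 + 10*s^2 + 33*s + 36) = (s - 2)*(s + 1)*(s + 2)*(s + 3)*(s^2 + 7*s + 12) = (s - 2)*(s + 1)*(s + 2)*(s + 3)^2*(s + 4)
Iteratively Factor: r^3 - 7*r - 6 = (r - 3)*(r^2 + 3*r + 2) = (r - 3)*(r + 1)*(r + 2)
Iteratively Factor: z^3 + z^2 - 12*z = (z - 3)*(z^2 + 4*z) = (z - 3)*(z + 4)*(z)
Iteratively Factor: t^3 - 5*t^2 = (t)*(t^2 - 5*t) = t*(t - 5)*(t)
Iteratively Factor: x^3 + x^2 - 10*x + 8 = (x + 4)*(x^2 - 3*x + 2) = (x - 1)*(x + 4)*(x - 2)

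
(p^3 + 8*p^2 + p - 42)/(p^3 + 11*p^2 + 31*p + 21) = (p - 2)/(p + 1)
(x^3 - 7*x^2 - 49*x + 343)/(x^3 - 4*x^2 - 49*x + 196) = (x - 7)/(x - 4)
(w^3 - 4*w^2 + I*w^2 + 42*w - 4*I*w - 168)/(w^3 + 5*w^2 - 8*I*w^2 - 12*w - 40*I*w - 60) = (w^2 + w*(-4 + 7*I) - 28*I)/(w^2 + w*(5 - 2*I) - 10*I)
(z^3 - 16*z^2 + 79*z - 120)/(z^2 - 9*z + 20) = (z^2 - 11*z + 24)/(z - 4)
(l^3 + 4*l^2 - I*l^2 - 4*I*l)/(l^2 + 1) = l*(l + 4)/(l + I)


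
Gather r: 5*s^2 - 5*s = 5*s^2 - 5*s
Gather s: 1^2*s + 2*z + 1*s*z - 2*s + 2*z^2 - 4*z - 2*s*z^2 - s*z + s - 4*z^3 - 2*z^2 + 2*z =-2*s*z^2 - 4*z^3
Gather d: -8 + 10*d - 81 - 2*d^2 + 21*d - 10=-2*d^2 + 31*d - 99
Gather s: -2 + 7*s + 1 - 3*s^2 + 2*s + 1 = -3*s^2 + 9*s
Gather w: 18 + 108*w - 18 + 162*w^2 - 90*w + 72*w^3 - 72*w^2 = 72*w^3 + 90*w^2 + 18*w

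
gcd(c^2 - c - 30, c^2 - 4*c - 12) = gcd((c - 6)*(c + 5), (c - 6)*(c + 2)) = c - 6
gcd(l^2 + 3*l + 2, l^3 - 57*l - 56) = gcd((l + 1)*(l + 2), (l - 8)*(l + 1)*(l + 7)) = l + 1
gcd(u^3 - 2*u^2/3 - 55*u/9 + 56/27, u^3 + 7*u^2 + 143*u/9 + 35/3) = u + 7/3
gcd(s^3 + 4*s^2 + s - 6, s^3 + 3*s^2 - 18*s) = 1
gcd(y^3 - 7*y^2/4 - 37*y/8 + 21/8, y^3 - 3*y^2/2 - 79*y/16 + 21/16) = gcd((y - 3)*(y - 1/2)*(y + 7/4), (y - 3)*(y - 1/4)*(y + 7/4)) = y^2 - 5*y/4 - 21/4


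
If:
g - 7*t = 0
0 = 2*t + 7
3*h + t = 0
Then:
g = -49/2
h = 7/6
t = -7/2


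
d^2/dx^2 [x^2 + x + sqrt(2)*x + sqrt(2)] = 2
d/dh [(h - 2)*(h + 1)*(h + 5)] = 3*h^2 + 8*h - 7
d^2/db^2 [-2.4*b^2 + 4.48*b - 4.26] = -4.80000000000000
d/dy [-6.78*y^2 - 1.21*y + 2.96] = -13.56*y - 1.21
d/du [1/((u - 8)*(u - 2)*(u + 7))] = (-(u - 8)*(u - 2) - (u - 8)*(u + 7) - (u - 2)*(u + 7))/((u - 8)^2*(u - 2)^2*(u + 7)^2)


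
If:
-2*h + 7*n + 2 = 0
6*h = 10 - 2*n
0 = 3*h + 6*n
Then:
No Solution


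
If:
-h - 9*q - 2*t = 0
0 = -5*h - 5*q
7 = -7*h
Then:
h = -1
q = 1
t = -4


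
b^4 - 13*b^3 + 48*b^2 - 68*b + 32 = (b - 8)*(b - 2)^2*(b - 1)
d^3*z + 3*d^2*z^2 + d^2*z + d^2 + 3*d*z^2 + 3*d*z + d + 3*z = (d + 1)*(d + 3*z)*(d*z + 1)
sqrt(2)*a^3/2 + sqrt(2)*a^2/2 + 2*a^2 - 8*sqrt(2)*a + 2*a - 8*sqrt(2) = (a - 2*sqrt(2))*(a + 4*sqrt(2))*(sqrt(2)*a/2 + sqrt(2)/2)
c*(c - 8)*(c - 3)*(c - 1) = c^4 - 12*c^3 + 35*c^2 - 24*c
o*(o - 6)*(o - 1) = o^3 - 7*o^2 + 6*o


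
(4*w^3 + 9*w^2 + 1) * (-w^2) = -4*w^5 - 9*w^4 - w^2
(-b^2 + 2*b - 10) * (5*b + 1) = -5*b^3 + 9*b^2 - 48*b - 10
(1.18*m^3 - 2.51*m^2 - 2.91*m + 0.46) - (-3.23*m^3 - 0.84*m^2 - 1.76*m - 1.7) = 4.41*m^3 - 1.67*m^2 - 1.15*m + 2.16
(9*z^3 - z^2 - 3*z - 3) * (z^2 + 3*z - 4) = 9*z^5 + 26*z^4 - 42*z^3 - 8*z^2 + 3*z + 12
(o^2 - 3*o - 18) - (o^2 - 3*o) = -18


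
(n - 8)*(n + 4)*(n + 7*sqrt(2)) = n^3 - 4*n^2 + 7*sqrt(2)*n^2 - 28*sqrt(2)*n - 32*n - 224*sqrt(2)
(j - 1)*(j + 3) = j^2 + 2*j - 3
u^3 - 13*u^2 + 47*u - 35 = (u - 7)*(u - 5)*(u - 1)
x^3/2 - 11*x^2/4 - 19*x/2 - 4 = (x/2 + 1)*(x - 8)*(x + 1/2)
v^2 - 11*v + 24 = (v - 8)*(v - 3)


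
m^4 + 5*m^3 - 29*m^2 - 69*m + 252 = (m - 3)^2*(m + 4)*(m + 7)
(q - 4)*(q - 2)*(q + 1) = q^3 - 5*q^2 + 2*q + 8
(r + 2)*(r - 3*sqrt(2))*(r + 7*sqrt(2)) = r^3 + 2*r^2 + 4*sqrt(2)*r^2 - 42*r + 8*sqrt(2)*r - 84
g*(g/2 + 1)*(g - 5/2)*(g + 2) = g^4/2 + 3*g^3/4 - 3*g^2 - 5*g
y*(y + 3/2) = y^2 + 3*y/2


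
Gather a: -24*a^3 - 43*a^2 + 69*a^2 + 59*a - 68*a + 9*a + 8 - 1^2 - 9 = -24*a^3 + 26*a^2 - 2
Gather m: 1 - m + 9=10 - m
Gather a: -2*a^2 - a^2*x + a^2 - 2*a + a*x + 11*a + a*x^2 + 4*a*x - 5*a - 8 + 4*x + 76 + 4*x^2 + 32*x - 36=a^2*(-x - 1) + a*(x^2 + 5*x + 4) + 4*x^2 + 36*x + 32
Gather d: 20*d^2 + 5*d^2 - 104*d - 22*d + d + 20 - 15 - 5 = 25*d^2 - 125*d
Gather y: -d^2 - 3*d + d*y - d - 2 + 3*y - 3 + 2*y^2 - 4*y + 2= -d^2 - 4*d + 2*y^2 + y*(d - 1) - 3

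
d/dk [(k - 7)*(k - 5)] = 2*k - 12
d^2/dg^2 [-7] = 0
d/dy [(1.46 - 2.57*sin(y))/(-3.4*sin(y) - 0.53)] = 6.3261*cos(y)/(3.4*sin(y) + 0.53)^2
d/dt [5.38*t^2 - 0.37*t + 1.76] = 10.76*t - 0.37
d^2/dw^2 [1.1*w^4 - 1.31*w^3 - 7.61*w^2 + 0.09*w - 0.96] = 13.2*w^2 - 7.86*w - 15.22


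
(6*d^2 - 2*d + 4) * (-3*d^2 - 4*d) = -18*d^4 - 18*d^3 - 4*d^2 - 16*d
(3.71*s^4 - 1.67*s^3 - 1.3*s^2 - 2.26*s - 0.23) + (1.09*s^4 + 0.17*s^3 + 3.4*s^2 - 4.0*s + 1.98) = 4.8*s^4 - 1.5*s^3 + 2.1*s^2 - 6.26*s + 1.75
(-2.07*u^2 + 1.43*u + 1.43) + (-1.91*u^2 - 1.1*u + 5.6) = -3.98*u^2 + 0.33*u + 7.03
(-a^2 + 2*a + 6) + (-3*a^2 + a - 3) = -4*a^2 + 3*a + 3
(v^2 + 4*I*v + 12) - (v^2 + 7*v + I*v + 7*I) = -7*v + 3*I*v + 12 - 7*I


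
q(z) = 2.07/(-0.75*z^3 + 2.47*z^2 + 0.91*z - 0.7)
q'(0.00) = -3.84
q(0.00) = -2.96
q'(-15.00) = 0.00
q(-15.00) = 0.00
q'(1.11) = -1.38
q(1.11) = 0.89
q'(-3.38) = 0.03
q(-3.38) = 0.04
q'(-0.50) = 22.31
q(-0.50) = -4.66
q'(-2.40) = 0.10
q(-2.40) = 0.10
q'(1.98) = -0.16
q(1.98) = 0.42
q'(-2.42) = 0.10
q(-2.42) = 0.09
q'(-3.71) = 0.02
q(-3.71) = 0.03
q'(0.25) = -38.14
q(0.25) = -6.28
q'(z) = 2.07*(2.25*z^2 - 4.94*z - 0.91)/(-0.75*z^3 + 2.47*z^2 + 0.91*z - 0.7)^2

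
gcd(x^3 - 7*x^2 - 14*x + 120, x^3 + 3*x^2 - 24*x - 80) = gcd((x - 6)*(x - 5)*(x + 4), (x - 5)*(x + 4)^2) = x^2 - x - 20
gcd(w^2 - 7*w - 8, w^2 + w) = w + 1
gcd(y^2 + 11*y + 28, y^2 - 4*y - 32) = y + 4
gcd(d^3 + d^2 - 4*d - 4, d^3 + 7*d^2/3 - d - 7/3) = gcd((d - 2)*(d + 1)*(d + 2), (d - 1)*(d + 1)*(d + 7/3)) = d + 1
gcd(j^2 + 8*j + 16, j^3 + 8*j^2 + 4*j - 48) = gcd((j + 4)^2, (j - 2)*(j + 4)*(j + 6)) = j + 4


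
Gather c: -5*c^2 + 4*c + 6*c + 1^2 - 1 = -5*c^2 + 10*c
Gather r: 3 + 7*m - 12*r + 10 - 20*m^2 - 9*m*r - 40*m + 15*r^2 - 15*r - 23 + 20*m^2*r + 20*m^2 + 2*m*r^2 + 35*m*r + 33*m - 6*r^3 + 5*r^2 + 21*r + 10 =-6*r^3 + r^2*(2*m + 20) + r*(20*m^2 + 26*m - 6)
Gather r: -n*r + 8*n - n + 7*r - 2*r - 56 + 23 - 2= 7*n + r*(5 - n) - 35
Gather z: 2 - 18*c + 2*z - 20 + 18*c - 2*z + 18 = 0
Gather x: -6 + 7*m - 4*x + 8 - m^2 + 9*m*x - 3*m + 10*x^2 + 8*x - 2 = -m^2 + 4*m + 10*x^2 + x*(9*m + 4)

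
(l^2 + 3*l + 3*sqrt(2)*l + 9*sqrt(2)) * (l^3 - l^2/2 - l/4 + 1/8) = l^5 + 5*l^4/2 + 3*sqrt(2)*l^4 - 7*l^3/4 + 15*sqrt(2)*l^3/2 - 21*sqrt(2)*l^2/4 - 5*l^2/8 - 15*sqrt(2)*l/8 + 3*l/8 + 9*sqrt(2)/8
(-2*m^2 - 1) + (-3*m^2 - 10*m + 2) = -5*m^2 - 10*m + 1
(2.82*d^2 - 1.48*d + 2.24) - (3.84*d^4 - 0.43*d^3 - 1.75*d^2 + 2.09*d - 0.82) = -3.84*d^4 + 0.43*d^3 + 4.57*d^2 - 3.57*d + 3.06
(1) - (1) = 0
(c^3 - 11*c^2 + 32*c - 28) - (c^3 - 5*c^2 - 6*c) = -6*c^2 + 38*c - 28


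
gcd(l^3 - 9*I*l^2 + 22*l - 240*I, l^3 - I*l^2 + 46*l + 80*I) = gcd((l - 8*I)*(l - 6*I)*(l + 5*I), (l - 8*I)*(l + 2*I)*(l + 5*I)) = l^2 - 3*I*l + 40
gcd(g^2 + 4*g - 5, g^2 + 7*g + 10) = g + 5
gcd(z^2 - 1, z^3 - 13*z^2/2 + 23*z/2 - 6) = z - 1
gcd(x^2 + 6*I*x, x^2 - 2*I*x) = x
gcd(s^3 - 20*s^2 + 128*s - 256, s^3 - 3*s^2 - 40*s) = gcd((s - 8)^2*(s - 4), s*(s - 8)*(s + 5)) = s - 8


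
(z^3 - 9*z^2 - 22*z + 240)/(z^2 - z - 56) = (z^2 - z - 30)/(z + 7)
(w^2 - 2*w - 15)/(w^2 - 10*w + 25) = (w + 3)/(w - 5)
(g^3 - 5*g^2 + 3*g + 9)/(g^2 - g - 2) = (g^2 - 6*g + 9)/(g - 2)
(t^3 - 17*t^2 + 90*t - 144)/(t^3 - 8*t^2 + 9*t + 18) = (t - 8)/(t + 1)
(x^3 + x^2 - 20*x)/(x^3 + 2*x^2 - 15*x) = (x - 4)/(x - 3)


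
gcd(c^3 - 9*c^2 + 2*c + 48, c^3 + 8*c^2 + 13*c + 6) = 1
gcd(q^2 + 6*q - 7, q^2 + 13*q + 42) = q + 7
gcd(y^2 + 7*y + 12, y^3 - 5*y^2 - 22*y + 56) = y + 4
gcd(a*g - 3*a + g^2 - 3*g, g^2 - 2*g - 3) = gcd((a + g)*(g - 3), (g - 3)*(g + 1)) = g - 3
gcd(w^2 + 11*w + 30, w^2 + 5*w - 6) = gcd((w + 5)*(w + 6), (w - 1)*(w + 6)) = w + 6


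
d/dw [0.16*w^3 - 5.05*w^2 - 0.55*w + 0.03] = 0.48*w^2 - 10.1*w - 0.55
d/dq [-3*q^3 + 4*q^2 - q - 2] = -9*q^2 + 8*q - 1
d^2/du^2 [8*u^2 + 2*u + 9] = 16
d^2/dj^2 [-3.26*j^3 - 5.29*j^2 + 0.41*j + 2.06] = -19.56*j - 10.58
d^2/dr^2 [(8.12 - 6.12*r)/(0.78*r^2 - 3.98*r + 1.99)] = (-(1.56*r - 3.98)*(3.12*r - 7.96)*(6.12*r - 8.12) + (28.6416*r - 61.3824)*(0.78*r^2 - 3.98*r + 1.99))/(0.78*r^2 - 3.98*r + 1.99)^3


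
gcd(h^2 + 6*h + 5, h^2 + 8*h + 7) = h + 1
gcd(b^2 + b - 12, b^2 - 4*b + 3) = b - 3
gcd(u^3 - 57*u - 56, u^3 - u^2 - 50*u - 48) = u^2 - 7*u - 8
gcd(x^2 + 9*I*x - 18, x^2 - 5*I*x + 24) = x + 3*I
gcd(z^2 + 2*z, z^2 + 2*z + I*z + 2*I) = z + 2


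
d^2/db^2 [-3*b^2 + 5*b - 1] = -6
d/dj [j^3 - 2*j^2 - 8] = j*(3*j - 4)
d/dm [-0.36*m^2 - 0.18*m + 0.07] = -0.72*m - 0.18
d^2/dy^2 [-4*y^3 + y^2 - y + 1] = 2 - 24*y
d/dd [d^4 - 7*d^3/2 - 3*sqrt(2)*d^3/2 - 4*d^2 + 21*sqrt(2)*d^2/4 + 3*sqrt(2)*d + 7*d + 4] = 4*d^3 - 21*d^2/2 - 9*sqrt(2)*d^2/2 - 8*d + 21*sqrt(2)*d/2 + 3*sqrt(2) + 7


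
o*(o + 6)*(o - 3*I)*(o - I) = o^4 + 6*o^3 - 4*I*o^3 - 3*o^2 - 24*I*o^2 - 18*o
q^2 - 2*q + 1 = (q - 1)^2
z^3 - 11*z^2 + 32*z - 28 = (z - 7)*(z - 2)^2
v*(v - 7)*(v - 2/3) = v^3 - 23*v^2/3 + 14*v/3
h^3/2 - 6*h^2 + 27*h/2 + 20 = (h/2 + 1/2)*(h - 8)*(h - 5)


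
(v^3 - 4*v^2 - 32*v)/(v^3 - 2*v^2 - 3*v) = (-v^2 + 4*v + 32)/(-v^2 + 2*v + 3)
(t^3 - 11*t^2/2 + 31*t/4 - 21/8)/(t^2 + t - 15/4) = (4*t^2 - 16*t + 7)/(2*(2*t + 5))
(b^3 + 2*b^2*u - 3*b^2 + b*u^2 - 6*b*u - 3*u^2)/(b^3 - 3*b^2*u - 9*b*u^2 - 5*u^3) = (3 - b)/(-b + 5*u)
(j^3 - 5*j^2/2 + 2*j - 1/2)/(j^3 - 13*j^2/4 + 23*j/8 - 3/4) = 4*(j^2 - 2*j + 1)/(4*j^2 - 11*j + 6)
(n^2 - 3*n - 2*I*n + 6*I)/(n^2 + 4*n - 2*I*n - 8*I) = (n - 3)/(n + 4)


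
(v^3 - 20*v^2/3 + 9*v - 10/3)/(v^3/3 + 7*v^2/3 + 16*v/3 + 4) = (3*v^3 - 20*v^2 + 27*v - 10)/(v^3 + 7*v^2 + 16*v + 12)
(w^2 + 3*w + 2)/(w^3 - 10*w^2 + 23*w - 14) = (w^2 + 3*w + 2)/(w^3 - 10*w^2 + 23*w - 14)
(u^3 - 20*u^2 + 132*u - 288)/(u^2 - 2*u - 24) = (u^2 - 14*u + 48)/(u + 4)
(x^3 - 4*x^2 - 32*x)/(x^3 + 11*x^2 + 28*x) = (x - 8)/(x + 7)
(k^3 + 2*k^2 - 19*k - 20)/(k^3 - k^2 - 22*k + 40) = (k + 1)/(k - 2)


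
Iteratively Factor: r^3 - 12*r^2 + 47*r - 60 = (r - 3)*(r^2 - 9*r + 20) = (r - 5)*(r - 3)*(r - 4)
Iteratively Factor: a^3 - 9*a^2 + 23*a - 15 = (a - 5)*(a^2 - 4*a + 3) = (a - 5)*(a - 1)*(a - 3)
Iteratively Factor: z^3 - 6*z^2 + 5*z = (z - 1)*(z^2 - 5*z) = z*(z - 1)*(z - 5)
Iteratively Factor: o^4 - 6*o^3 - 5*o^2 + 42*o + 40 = (o - 5)*(o^3 - o^2 - 10*o - 8) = (o - 5)*(o - 4)*(o^2 + 3*o + 2) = (o - 5)*(o - 4)*(o + 1)*(o + 2)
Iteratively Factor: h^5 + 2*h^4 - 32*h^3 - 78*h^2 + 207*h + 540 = (h - 5)*(h^4 + 7*h^3 + 3*h^2 - 63*h - 108) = (h - 5)*(h + 4)*(h^3 + 3*h^2 - 9*h - 27) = (h - 5)*(h + 3)*(h + 4)*(h^2 - 9) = (h - 5)*(h + 3)^2*(h + 4)*(h - 3)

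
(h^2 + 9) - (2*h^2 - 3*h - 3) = -h^2 + 3*h + 12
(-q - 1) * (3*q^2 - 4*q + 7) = -3*q^3 + q^2 - 3*q - 7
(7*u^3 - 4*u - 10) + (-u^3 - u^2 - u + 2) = 6*u^3 - u^2 - 5*u - 8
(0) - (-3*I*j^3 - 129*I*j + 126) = 3*I*j^3 + 129*I*j - 126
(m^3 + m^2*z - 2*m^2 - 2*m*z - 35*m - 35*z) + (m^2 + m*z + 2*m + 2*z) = m^3 + m^2*z - m^2 - m*z - 33*m - 33*z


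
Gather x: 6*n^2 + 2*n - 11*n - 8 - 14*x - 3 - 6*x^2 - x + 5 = 6*n^2 - 9*n - 6*x^2 - 15*x - 6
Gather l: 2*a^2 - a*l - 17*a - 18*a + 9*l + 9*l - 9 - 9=2*a^2 - 35*a + l*(18 - a) - 18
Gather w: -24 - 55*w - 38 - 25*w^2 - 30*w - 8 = -25*w^2 - 85*w - 70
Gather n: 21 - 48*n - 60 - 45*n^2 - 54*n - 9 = -45*n^2 - 102*n - 48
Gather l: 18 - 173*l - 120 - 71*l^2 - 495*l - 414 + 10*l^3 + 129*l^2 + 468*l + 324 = 10*l^3 + 58*l^2 - 200*l - 192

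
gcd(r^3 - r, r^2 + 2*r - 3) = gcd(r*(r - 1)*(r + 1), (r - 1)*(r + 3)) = r - 1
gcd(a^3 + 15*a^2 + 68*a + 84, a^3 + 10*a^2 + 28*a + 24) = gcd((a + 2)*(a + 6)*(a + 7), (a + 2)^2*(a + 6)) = a^2 + 8*a + 12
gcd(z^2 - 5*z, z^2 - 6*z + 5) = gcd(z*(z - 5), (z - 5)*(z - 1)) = z - 5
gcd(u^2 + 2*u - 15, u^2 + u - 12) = u - 3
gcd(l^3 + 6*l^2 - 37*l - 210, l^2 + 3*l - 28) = l + 7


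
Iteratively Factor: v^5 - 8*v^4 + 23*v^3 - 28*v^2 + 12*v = (v)*(v^4 - 8*v^3 + 23*v^2 - 28*v + 12) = v*(v - 2)*(v^3 - 6*v^2 + 11*v - 6) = v*(v - 2)^2*(v^2 - 4*v + 3) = v*(v - 3)*(v - 2)^2*(v - 1)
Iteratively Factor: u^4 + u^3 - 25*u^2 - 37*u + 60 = (u - 5)*(u^3 + 6*u^2 + 5*u - 12) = (u - 5)*(u + 4)*(u^2 + 2*u - 3) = (u - 5)*(u - 1)*(u + 4)*(u + 3)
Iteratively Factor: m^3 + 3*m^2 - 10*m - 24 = (m - 3)*(m^2 + 6*m + 8) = (m - 3)*(m + 4)*(m + 2)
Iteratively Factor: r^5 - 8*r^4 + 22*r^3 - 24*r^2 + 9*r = (r - 3)*(r^4 - 5*r^3 + 7*r^2 - 3*r) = (r - 3)*(r - 1)*(r^3 - 4*r^2 + 3*r) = r*(r - 3)*(r - 1)*(r^2 - 4*r + 3) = r*(r - 3)^2*(r - 1)*(r - 1)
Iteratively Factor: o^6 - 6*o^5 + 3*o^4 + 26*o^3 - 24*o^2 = (o - 1)*(o^5 - 5*o^4 - 2*o^3 + 24*o^2) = (o - 3)*(o - 1)*(o^4 - 2*o^3 - 8*o^2) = (o - 4)*(o - 3)*(o - 1)*(o^3 + 2*o^2) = o*(o - 4)*(o - 3)*(o - 1)*(o^2 + 2*o) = o*(o - 4)*(o - 3)*(o - 1)*(o + 2)*(o)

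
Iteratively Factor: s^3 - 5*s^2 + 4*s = (s)*(s^2 - 5*s + 4) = s*(s - 4)*(s - 1)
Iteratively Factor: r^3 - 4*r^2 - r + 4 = (r - 4)*(r^2 - 1) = (r - 4)*(r + 1)*(r - 1)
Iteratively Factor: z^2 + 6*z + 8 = (z + 2)*(z + 4)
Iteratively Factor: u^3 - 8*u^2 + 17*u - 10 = (u - 1)*(u^2 - 7*u + 10) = (u - 2)*(u - 1)*(u - 5)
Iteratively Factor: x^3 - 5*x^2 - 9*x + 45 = (x + 3)*(x^2 - 8*x + 15) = (x - 3)*(x + 3)*(x - 5)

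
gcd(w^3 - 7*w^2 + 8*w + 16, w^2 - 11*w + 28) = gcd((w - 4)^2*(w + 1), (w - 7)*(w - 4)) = w - 4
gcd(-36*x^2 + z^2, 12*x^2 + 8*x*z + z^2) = 6*x + z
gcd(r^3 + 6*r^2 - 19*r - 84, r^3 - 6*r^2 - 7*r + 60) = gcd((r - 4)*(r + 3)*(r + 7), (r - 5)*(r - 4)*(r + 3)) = r^2 - r - 12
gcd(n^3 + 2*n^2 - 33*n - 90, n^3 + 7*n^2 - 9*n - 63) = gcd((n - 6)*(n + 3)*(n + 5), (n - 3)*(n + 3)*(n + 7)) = n + 3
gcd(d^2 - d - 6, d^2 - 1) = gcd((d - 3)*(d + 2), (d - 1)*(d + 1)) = 1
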